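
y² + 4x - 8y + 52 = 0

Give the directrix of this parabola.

Only y is squared. Complete the square in y: (y - 4)² = -4(x + 9).
Vertex (-9, 4); 4p = -4 so p = -1. Opens left.
Directrix is the vertical line x = h − p = -9 − (-1) = -8.

x = -8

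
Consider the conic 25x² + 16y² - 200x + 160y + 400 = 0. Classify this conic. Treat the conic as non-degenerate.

ellipse

No xy term. Coefficients of x² and y² are A = 25, C = 16.
A and C have the same sign but A ≠ C ⇒ ellipse.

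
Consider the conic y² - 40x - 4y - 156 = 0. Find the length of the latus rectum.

Only y is squared. Complete the square in y: (y - 2)² = 40(x + 4).
Vertex (-4, 2); 4p = 40 so p = 10. Opens right.
Latus rectum length = |4p| = 40.

40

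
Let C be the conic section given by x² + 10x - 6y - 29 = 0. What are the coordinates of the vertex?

(-5, -9)

Only x is squared. Complete the square in x: (x + 5)² = 6(y + 9).
Vertex (-5, -9); 4p = 6 so p = 3/2. Opens up.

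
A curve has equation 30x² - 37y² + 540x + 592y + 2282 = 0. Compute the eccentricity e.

Group the x- and y-terms: 30(x² + 18x) -37(y² - 16y) = -2282
Completing the square gives 30(x + 9)² -37(y - 8)² = -2282 + 2430 - 2368 = -2220.
Dividing both sides by -2220: (y - 8)²/60 - (x + 9)²/74 = 1
Hyperbola, center (-9, 8), transverse axis vertical; a² = 60, b² = 74.
c² = a² + b² = 134, so c = √134.
e = c/a = √134/2√15 = √2010/30.

e = √2010/30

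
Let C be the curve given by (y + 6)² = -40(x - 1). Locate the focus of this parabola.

Vertex (1, -6); 4p = -40 so p = -10. Opens left.
Focus is p units from the vertex along the axis: (h + p, k).

(-9, -6)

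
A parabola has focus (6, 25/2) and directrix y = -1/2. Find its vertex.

(6, 6)

The vertex is the midpoint between the focus and the directrix along the axis of symmetry.
Axis is vertical (directrix is horizontal). Vertex y-coordinate = (25/2 + (-1/2))/2 = 6; x-coordinate = 6.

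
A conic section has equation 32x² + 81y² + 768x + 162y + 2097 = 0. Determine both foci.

(-19, -1) and (-5, -1)

Collect terms: 32(x² + 24x) + 81(y² + 2y) = -2097
Complete the square in x and y: 32(x + 12)² + 81(y + 1)² = -2097 + 4608 + 81 = 2592
Divide by 2592: (x + 12)²/81 + (y + 1)²/32 = 1
Ellipse, center (-12, -1), major axis horizontal; a² = 81, b² = 32.
c² = a² - b² = 81 - 32 = 49, so c = 7.
Foci lie on the horizontal axis through the center: (h ± c, k).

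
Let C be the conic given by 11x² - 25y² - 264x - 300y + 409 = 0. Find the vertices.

(7, -6) and (17, -6)

Rearranging, 11(x² - 24x) -25(y² + 12y) = -409.
Completing the square gives 11(x - 12)² -25(y + 6)² = -409 + 1584 - 900 = 275.
Divide through by 275 to get (x - 12)²/25 - (y + 6)²/11 = 1.
Hyperbola, center (12, -6), transverse axis horizontal; a² = 25, b² = 11.
a = 5. Vertices at (h ± a, k).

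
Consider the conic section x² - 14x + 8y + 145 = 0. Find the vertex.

(7, -12)

Only x is squared. Complete the square in x: (x - 7)² = -8(y + 12).
Vertex (7, -12); 4p = -8 so p = -2. Opens down.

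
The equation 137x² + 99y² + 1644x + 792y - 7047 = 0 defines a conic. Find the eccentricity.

e = √5206/137

137(x² + 12x) + 99(y² + 8y) = 7047
Complete the square in x and y: 137(x + 6)² + 99(y + 4)² = 7047 + 4932 + 1584 = 13563
Divide through by 13563 to get (x + 6)²/99 + (y + 4)²/137 = 1.
Ellipse, center (-6, -4), major axis vertical; a² = 137, b² = 99.
c² = a² - b² = 38, so c = √38.
e = c/a = √38/√137 = √5206/137.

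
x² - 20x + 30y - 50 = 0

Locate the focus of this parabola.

(10, -5/2)

Only x is squared. Complete the square in x: (x - 10)² = -30(y - 5).
Vertex (10, 5); 4p = -30 so p = -15/2. Opens down.
Focus is p units from the vertex along the axis: (h, k + p).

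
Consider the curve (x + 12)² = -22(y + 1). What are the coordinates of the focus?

Vertex (-12, -1); 4p = -22 so p = -11/2. Opens down.
Focus is p units from the vertex along the axis: (h, k + p).

(-12, -13/2)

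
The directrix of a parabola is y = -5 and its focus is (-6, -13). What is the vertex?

(-6, -9)

The vertex is the midpoint between the focus and the directrix along the axis of symmetry.
Axis is vertical (directrix is horizontal). Vertex y-coordinate = (-13 + (-5))/2 = -9; x-coordinate = -6.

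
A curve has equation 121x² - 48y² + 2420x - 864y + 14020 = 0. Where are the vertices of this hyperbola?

Collect terms: 121(x² + 20x) -48(y² + 18y) = -14020
Completing the square gives 121(x + 10)² -48(y + 9)² = -14020 + 12100 - 3888 = -5808.
Divide through by -5808 to get (y + 9)²/121 - (x + 10)²/48 = 1.
Hyperbola, center (-10, -9), transverse axis vertical; a² = 121, b² = 48.
a = 11. Vertices at (h, k ± a).

(-10, -20) and (-10, 2)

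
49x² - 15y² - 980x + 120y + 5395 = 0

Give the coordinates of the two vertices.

(10, -3) and (10, 11)

Group: 49(x² - 20x) -15(y² - 8y) = -5395
49(x - 10)² -15(y - 4)² = -5395 + 4900 - 240 = -735
Dividing both sides by -735: (y - 4)²/49 - (x - 10)²/15 = 1
Hyperbola, center (10, 4), transverse axis vertical; a² = 49, b² = 15.
a = 7. Vertices at (h, k ± a).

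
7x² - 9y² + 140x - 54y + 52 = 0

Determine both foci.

Group the x- and y-terms: 7(x² + 20x) -9(y² + 6y) = -52
Complete the square in x and y: 7(x + 10)² -9(y + 3)² = -52 + 700 - 81 = 567
Divide by 567: (x + 10)²/81 - (y + 3)²/63 = 1
Hyperbola, center (-10, -3), transverse axis horizontal; a² = 81, b² = 63.
c² = a² + b² = 81 + 63 = 144, so c = 12.
Foci lie on the horizontal axis through the center: (h ± c, k).

(-22, -3) and (2, -3)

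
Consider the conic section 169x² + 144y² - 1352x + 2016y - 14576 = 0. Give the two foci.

(4, -12) and (4, -2)

Collect terms: 169(x² - 8x) + 144(y² + 14y) = 14576
Completing the square gives 169(x - 4)² + 144(y + 7)² = 14576 + 2704 + 7056 = 24336.
Divide by 24336: (x - 4)²/144 + (y + 7)²/169 = 1
Ellipse, center (4, -7), major axis vertical; a² = 169, b² = 144.
c² = a² - b² = 169 - 144 = 25, so c = 5.
Foci lie on the vertical axis through the center: (h, k ± c).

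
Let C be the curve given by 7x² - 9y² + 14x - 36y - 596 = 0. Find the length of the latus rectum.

14

7(x² + 2x) -9(y² + 4y) = 596
Complete the square: 7(x + 1)² -9(y + 2)² = 596 + 7 - 36 = 567
Divide through by 567 to get (x + 1)²/81 - (y + 2)²/63 = 1.
Hyperbola, center (-1, -2), transverse axis horizontal; a² = 81, b² = 63.
Latus rectum length = 2b²/a = 2·63/9 = 14.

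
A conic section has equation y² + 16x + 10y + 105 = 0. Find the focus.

(-9, -5)

Only y is squared. Complete the square in y: (y + 5)² = -16(x + 5).
Vertex (-5, -5); 4p = -16 so p = -4. Opens left.
Focus is p units from the vertex along the axis: (h + p, k).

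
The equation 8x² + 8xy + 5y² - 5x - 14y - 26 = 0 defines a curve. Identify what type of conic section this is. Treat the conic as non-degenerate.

ellipse

A = 8, B = 8, C = 5.
Discriminant B² − 4AC = 8² − 4·8·5 = -96.
B² − 4AC < 0 ⇒ ellipse.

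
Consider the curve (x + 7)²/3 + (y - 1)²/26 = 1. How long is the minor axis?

2√3

Center (-7, 1). The larger denominator 26 sits under the y-term, so the major axis is vertical; a² = 26, b² = 3.
b² = 3 so b = √3; the minor axis has length 2b = 2√3.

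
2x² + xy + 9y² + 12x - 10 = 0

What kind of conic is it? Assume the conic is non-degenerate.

ellipse

A = 2, B = 1, C = 9.
Discriminant B² − 4AC = 1² − 4·2·9 = -71.
B² − 4AC < 0 ⇒ ellipse.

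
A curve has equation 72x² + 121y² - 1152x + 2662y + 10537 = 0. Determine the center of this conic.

Group: 72(x² - 16x) + 121(y² + 22y) = -10537
Completing the square gives 72(x - 8)² + 121(y + 11)² = -10537 + 4608 + 14641 = 8712.
Divide by 8712: (x - 8)²/121 + (y + 11)²/72 = 1
Ellipse with center (8, -11).

(8, -11)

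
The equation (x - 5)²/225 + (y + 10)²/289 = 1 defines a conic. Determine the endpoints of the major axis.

(5, -27) and (5, 7)

Center (5, -10). The larger denominator 289 sits under the y-term, so the major axis is vertical; a² = 289, b² = 225.
a = 17. Vertices at (h, k ± a).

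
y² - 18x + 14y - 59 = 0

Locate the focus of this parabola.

Only y is squared. Complete the square in y: (y + 7)² = 18(x + 6).
Vertex (-6, -7); 4p = 18 so p = 9/2. Opens right.
Focus is p units from the vertex along the axis: (h + p, k).

(-3/2, -7)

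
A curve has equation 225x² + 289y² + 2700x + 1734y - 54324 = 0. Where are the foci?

(-14, -3) and (2, -3)

Group: 225(x² + 12x) + 289(y² + 6y) = 54324
225(x + 6)² + 289(y + 3)² = 54324 + 8100 + 2601 = 65025
Divide by 65025: (x + 6)²/289 + (y + 3)²/225 = 1
Ellipse, center (-6, -3), major axis horizontal; a² = 289, b² = 225.
c² = a² - b² = 289 - 225 = 64, so c = 8.
Foci lie on the horizontal axis through the center: (h ± c, k).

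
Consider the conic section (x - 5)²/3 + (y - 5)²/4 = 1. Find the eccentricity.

e = 1/2

Center (5, 5). The larger denominator 4 sits under the y-term, so the major axis is vertical; a² = 4, b² = 3.
c² = a² - b² = 1, so c = 1.
e = c/a = 1/2.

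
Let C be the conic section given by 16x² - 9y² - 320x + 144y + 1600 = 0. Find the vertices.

Group: 16(x² - 20x) -9(y² - 16y) = -1600
Complete the square in x and y: 16(x - 10)² -9(y - 8)² = -1600 + 1600 - 576 = -576
Divide through by -576 to get (y - 8)²/64 - (x - 10)²/36 = 1.
Hyperbola, center (10, 8), transverse axis vertical; a² = 64, b² = 36.
a = 8. Vertices at (h, k ± a).

(10, 0) and (10, 16)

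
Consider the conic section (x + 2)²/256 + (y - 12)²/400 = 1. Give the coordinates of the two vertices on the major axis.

(-2, -8) and (-2, 32)

Center (-2, 12). The larger denominator 400 sits under the y-term, so the major axis is vertical; a² = 400, b² = 256.
a = 20. Vertices at (h, k ± a).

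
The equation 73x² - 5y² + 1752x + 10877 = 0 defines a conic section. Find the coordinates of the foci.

(-12, 0 - √78) and (-12, 0 + √78)

Rearranging, 73(x² + 24x) -5y² = -10877.
Complete the square: 73(x + 12)² -5y² = -10877 + 10512 + 0 = -365
Divide by -365: y²/73 - (x + 12)²/5 = 1
Hyperbola, center (-12, 0), transverse axis vertical; a² = 73, b² = 5.
c² = a² + b² = 73 + 5 = 78, so c = √78.
Foci lie on the vertical axis through the center: (h, k ± c).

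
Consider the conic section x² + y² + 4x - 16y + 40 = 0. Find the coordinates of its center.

Rearranging, (x² + 4x) + (y² - 16y) = -40.
(x + 2)² + (y - 8)² = -40 + 4 + 64 = 28
So (x + 2)² + (y - 8)² = 28.
Circle centered at (-2, 8) with r² = 28.

(-2, 8)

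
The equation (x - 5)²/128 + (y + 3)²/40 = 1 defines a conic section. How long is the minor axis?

4√10

Center (5, -3). The larger denominator 128 sits under the x-term, so the major axis is horizontal; a² = 128, b² = 40.
b² = 40 so b = 2√10; the minor axis has length 2b = 4√10.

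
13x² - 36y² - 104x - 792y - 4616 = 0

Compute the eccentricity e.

e = 7/6

Group the x- and y-terms: 13(x² - 8x) -36(y² + 22y) = 4616
Complete the square: 13(x - 4)² -36(y + 11)² = 4616 + 208 - 4356 = 468
Dividing both sides by 468: (x - 4)²/36 - (y + 11)²/13 = 1
Hyperbola, center (4, -11), transverse axis horizontal; a² = 36, b² = 13.
c² = a² + b² = 49, so c = 7.
e = c/a = 7/6.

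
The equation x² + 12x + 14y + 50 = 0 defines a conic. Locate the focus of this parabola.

Only x is squared. Complete the square in x: (x + 6)² = -14(y + 1).
Vertex (-6, -1); 4p = -14 so p = -7/2. Opens down.
Focus is p units from the vertex along the axis: (h, k + p).

(-6, -9/2)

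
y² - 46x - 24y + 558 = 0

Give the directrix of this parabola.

x = -5/2

Only y is squared. Complete the square in y: (y - 12)² = 46(x - 9).
Vertex (9, 12); 4p = 46 so p = 23/2. Opens right.
Directrix is the vertical line x = h − p = 9 − (23/2) = -5/2.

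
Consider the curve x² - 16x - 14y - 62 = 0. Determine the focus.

Only x is squared. Complete the square in x: (x - 8)² = 14(y + 9).
Vertex (8, -9); 4p = 14 so p = 7/2. Opens up.
Focus is p units from the vertex along the axis: (h, k + p).

(8, -11/2)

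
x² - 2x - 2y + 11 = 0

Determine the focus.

Only x is squared. Complete the square in x: (x - 1)² = 2(y - 5).
Vertex (1, 5); 4p = 2 so p = 1/2. Opens up.
Focus is p units from the vertex along the axis: (h, k + p).

(1, 11/2)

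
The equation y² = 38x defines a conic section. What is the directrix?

x = -19/2

Vertex (0, 0); 4p = 38 so p = 19/2. Opens right.
Directrix is the vertical line x = h − p = 0 − (19/2) = -19/2.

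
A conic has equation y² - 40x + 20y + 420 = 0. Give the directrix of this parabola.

x = -2

Only y is squared. Complete the square in y: (y + 10)² = 40(x - 8).
Vertex (8, -10); 4p = 40 so p = 10. Opens right.
Directrix is the vertical line x = h − p = 8 − (10) = -2.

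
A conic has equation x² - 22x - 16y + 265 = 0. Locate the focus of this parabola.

Only x is squared. Complete the square in x: (x - 11)² = 16(y - 9).
Vertex (11, 9); 4p = 16 so p = 4. Opens up.
Focus is p units from the vertex along the axis: (h, k + p).

(11, 13)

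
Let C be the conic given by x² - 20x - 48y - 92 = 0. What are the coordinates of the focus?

(10, 8)

Only x is squared. Complete the square in x: (x - 10)² = 48(y + 4).
Vertex (10, -4); 4p = 48 so p = 12. Opens up.
Focus is p units from the vertex along the axis: (h, k + p).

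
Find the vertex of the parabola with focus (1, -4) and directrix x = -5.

The vertex is the midpoint between the focus and the directrix along the axis of symmetry.
Axis is horizontal (directrix is vertical). Vertex x-coordinate = (1 + (-5))/2 = -2; y-coordinate = -4.

(-2, -4)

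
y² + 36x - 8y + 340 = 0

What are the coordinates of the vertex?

Only y is squared. Complete the square in y: (y - 4)² = -36(x + 9).
Vertex (-9, 4); 4p = -36 so p = -9. Opens left.

(-9, 4)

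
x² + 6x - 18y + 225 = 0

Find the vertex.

Only x is squared. Complete the square in x: (x + 3)² = 18(y - 12).
Vertex (-3, 12); 4p = 18 so p = 9/2. Opens up.

(-3, 12)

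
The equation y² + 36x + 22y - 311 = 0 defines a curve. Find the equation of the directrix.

Only y is squared. Complete the square in y: (y + 11)² = -36(x - 12).
Vertex (12, -11); 4p = -36 so p = -9. Opens left.
Directrix is the vertical line x = h − p = 12 − (-9) = 21.

x = 21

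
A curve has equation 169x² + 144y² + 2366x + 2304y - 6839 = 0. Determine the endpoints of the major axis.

(-7, -21) and (-7, 5)

Collect terms: 169(x² + 14x) + 144(y² + 16y) = 6839
Complete the square in x and y: 169(x + 7)² + 144(y + 8)² = 6839 + 8281 + 9216 = 24336
Divide through by 24336 to get (x + 7)²/144 + (y + 8)²/169 = 1.
Ellipse, center (-7, -8), major axis vertical; a² = 169, b² = 144.
a = 13. Vertices at (h, k ± a).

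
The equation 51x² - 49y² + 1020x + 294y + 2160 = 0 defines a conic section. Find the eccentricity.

Rearranging, 51(x² + 20x) -49(y² - 6y) = -2160.
Completing the square gives 51(x + 10)² -49(y - 3)² = -2160 + 5100 - 441 = 2499.
Dividing both sides by 2499: (x + 10)²/49 - (y - 3)²/51 = 1
Hyperbola, center (-10, 3), transverse axis horizontal; a² = 49, b² = 51.
c² = a² + b² = 100, so c = 10.
e = c/a = 10/7.

e = 10/7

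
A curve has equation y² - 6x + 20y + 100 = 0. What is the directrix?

x = -3/2

Only y is squared. Complete the square in y: (y + 10)² = 6x.
Vertex (0, -10); 4p = 6 so p = 3/2. Opens right.
Directrix is the vertical line x = h − p = 0 − (3/2) = -3/2.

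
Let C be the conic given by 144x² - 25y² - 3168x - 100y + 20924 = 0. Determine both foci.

(11, -15) and (11, 11)

Collect terms: 144(x² - 22x) -25(y² + 4y) = -20924
Completing the square gives 144(x - 11)² -25(y + 2)² = -20924 + 17424 - 100 = -3600.
Dividing both sides by -3600: (y + 2)²/144 - (x - 11)²/25 = 1
Hyperbola, center (11, -2), transverse axis vertical; a² = 144, b² = 25.
c² = a² + b² = 144 + 25 = 169, so c = 13.
Foci lie on the vertical axis through the center: (h, k ± c).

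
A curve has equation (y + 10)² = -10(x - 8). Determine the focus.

Vertex (8, -10); 4p = -10 so p = -5/2. Opens left.
Focus is p units from the vertex along the axis: (h + p, k).

(11/2, -10)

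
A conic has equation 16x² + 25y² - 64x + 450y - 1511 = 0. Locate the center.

16(x² - 4x) + 25(y² + 18y) = 1511
Complete the square: 16(x - 2)² + 25(y + 9)² = 1511 + 64 + 2025 = 3600
Divide by 3600: (x - 2)²/225 + (y + 9)²/144 = 1
Ellipse with center (2, -9).

(2, -9)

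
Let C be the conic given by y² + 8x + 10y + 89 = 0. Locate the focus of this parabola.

(-10, -5)

Only y is squared. Complete the square in y: (y + 5)² = -8(x + 8).
Vertex (-8, -5); 4p = -8 so p = -2. Opens left.
Focus is p units from the vertex along the axis: (h + p, k).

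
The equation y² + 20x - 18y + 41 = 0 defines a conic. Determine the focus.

(-3, 9)

Only y is squared. Complete the square in y: (y - 9)² = -20(x - 2).
Vertex (2, 9); 4p = -20 so p = -5. Opens left.
Focus is p units from the vertex along the axis: (h + p, k).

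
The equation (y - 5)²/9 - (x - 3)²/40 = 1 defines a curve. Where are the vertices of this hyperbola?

(3, 2) and (3, 8)

Center (3, 5). The positive term is the y-term, so the transverse axis is vertical; a² = 9, b² = 40.
a = 3. Vertices at (h, k ± a).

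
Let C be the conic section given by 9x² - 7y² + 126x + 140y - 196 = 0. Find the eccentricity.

9(x² + 14x) -7(y² - 20y) = 196
Complete the square: 9(x + 7)² -7(y - 10)² = 196 + 441 - 700 = -63
Dividing both sides by -63: (y - 10)²/9 - (x + 7)²/7 = 1
Hyperbola, center (-7, 10), transverse axis vertical; a² = 9, b² = 7.
c² = a² + b² = 16, so c = 4.
e = c/a = 4/3.

e = 4/3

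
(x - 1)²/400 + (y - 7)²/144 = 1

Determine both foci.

Center (1, 7). The larger denominator 400 sits under the x-term, so the major axis is horizontal; a² = 400, b² = 144.
c² = a² - b² = 400 - 144 = 256, so c = 16.
Foci lie on the horizontal axis through the center: (h ± c, k).

(-15, 7) and (17, 7)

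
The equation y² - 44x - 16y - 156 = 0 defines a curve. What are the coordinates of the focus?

(6, 8)

Only y is squared. Complete the square in y: (y - 8)² = 44(x + 5).
Vertex (-5, 8); 4p = 44 so p = 11. Opens right.
Focus is p units from the vertex along the axis: (h + p, k).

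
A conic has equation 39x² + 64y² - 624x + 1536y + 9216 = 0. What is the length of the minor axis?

2√39

Collect terms: 39(x² - 16x) + 64(y² + 24y) = -9216
Completing the square gives 39(x - 8)² + 64(y + 12)² = -9216 + 2496 + 9216 = 2496.
Divide by 2496: (x - 8)²/64 + (y + 12)²/39 = 1
Ellipse, center (8, -12), major axis horizontal; a² = 64, b² = 39.
b² = 39 so b = √39; the minor axis has length 2b = 2√39.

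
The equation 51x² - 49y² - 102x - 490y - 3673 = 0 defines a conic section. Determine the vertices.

Group: 51(x² - 2x) -49(y² + 10y) = 3673
51(x - 1)² -49(y + 5)² = 3673 + 51 - 1225 = 2499
Dividing both sides by 2499: (x - 1)²/49 - (y + 5)²/51 = 1
Hyperbola, center (1, -5), transverse axis horizontal; a² = 49, b² = 51.
a = 7. Vertices at (h ± a, k).

(-6, -5) and (8, -5)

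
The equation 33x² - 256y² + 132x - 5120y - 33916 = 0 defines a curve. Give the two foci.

(-19, -10) and (15, -10)

Collect terms: 33(x² + 4x) -256(y² + 20y) = 33916
33(x + 2)² -256(y + 10)² = 33916 + 132 - 25600 = 8448
Divide by 8448: (x + 2)²/256 - (y + 10)²/33 = 1
Hyperbola, center (-2, -10), transverse axis horizontal; a² = 256, b² = 33.
c² = a² + b² = 256 + 33 = 289, so c = 17.
Foci lie on the horizontal axis through the center: (h ± c, k).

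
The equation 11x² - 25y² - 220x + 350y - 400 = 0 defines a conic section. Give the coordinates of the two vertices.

(5, 7) and (15, 7)

Group the x- and y-terms: 11(x² - 20x) -25(y² - 14y) = 400
Completing the square gives 11(x - 10)² -25(y - 7)² = 400 + 1100 - 1225 = 275.
Divide by 275: (x - 10)²/25 - (y - 7)²/11 = 1
Hyperbola, center (10, 7), transverse axis horizontal; a² = 25, b² = 11.
a = 5. Vertices at (h ± a, k).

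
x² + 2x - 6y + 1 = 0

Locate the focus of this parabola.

Only x is squared. Complete the square in x: (x + 1)² = 6y.
Vertex (-1, 0); 4p = 6 so p = 3/2. Opens up.
Focus is p units from the vertex along the axis: (h, k + p).

(-1, 3/2)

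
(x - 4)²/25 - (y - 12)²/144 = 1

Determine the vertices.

(-1, 12) and (9, 12)

Center (4, 12). The positive term is the x-term, so the transverse axis is horizontal; a² = 25, b² = 144.
a = 5. Vertices at (h ± a, k).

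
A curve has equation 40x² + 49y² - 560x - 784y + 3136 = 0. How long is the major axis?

Collect terms: 40(x² - 14x) + 49(y² - 16y) = -3136
Completing the square gives 40(x - 7)² + 49(y - 8)² = -3136 + 1960 + 3136 = 1960.
Divide by 1960: (x - 7)²/49 + (y - 8)²/40 = 1
Ellipse, center (7, 8), major axis horizontal; a² = 49, b² = 40.
a² = 49 so a = 7; the major axis has length 2a = 14.

14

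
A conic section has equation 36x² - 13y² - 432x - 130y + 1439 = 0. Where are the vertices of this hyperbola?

Rearranging, 36(x² - 12x) -13(y² + 10y) = -1439.
Completing the square gives 36(x - 6)² -13(y + 5)² = -1439 + 1296 - 325 = -468.
Divide by -468: (y + 5)²/36 - (x - 6)²/13 = 1
Hyperbola, center (6, -5), transverse axis vertical; a² = 36, b² = 13.
a = 6. Vertices at (h, k ± a).

(6, -11) and (6, 1)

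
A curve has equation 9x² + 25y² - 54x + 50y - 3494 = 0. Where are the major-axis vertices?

(-17, -1) and (23, -1)

9(x² - 6x) + 25(y² + 2y) = 3494
Complete the square in x and y: 9(x - 3)² + 25(y + 1)² = 3494 + 81 + 25 = 3600
Divide through by 3600 to get (x - 3)²/400 + (y + 1)²/144 = 1.
Ellipse, center (3, -1), major axis horizontal; a² = 400, b² = 144.
a = 20. Vertices at (h ± a, k).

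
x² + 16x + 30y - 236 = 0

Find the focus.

(-8, 5/2)

Only x is squared. Complete the square in x: (x + 8)² = -30(y - 10).
Vertex (-8, 10); 4p = -30 so p = -15/2. Opens down.
Focus is p units from the vertex along the axis: (h, k + p).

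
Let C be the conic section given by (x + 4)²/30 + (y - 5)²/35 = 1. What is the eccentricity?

Center (-4, 5). The larger denominator 35 sits under the y-term, so the major axis is vertical; a² = 35, b² = 30.
c² = a² - b² = 5, so c = √5.
e = c/a = √5/√35 = √7/7.

e = √7/7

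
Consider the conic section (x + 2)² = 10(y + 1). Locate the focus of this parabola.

(-2, 3/2)

Vertex (-2, -1); 4p = 10 so p = 5/2. Opens up.
Focus is p units from the vertex along the axis: (h, k + p).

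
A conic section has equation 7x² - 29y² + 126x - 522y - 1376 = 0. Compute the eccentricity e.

e = 6√7/7

Rearranging, 7(x² + 18x) -29(y² + 18y) = 1376.
7(x + 9)² -29(y + 9)² = 1376 + 567 - 2349 = -406
Dividing both sides by -406: (y + 9)²/14 - (x + 9)²/58 = 1
Hyperbola, center (-9, -9), transverse axis vertical; a² = 14, b² = 58.
c² = a² + b² = 72, so c = 6√2.
e = c/a = 6√2/√14 = 6√7/7.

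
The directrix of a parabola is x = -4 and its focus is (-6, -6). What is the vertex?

(-5, -6)

The vertex is the midpoint between the focus and the directrix along the axis of symmetry.
Axis is horizontal (directrix is vertical). Vertex x-coordinate = (-6 + (-4))/2 = -5; y-coordinate = -6.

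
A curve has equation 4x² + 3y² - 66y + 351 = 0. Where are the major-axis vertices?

(0, 9) and (0, 13)

Collect terms: 4x² + 3(y² - 22y) = -351
Completing the square gives 4x² + 3(y - 11)² = -351 + 0 + 363 = 12.
Dividing both sides by 12: x²/3 + (y - 11)²/4 = 1
Ellipse, center (0, 11), major axis vertical; a² = 4, b² = 3.
a = 2. Vertices at (h, k ± a).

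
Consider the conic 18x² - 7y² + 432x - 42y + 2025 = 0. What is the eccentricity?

Rearranging, 18(x² + 24x) -7(y² + 6y) = -2025.
Complete the square in x and y: 18(x + 12)² -7(y + 3)² = -2025 + 2592 - 63 = 504
Divide through by 504 to get (x + 12)²/28 - (y + 3)²/72 = 1.
Hyperbola, center (-12, -3), transverse axis horizontal; a² = 28, b² = 72.
c² = a² + b² = 100, so c = 10.
e = c/a = 10/2√7 = 5√7/7.

e = 5√7/7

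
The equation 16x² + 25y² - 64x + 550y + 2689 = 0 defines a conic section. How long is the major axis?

10

Group: 16(x² - 4x) + 25(y² + 22y) = -2689
Completing the square gives 16(x - 2)² + 25(y + 11)² = -2689 + 64 + 3025 = 400.
Divide by 400: (x - 2)²/25 + (y + 11)²/16 = 1
Ellipse, center (2, -11), major axis horizontal; a² = 25, b² = 16.
a² = 25 so a = 5; the major axis has length 2a = 10.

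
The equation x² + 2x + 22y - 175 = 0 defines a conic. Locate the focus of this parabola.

(-1, 5/2)

Only x is squared. Complete the square in x: (x + 1)² = -22(y - 8).
Vertex (-1, 8); 4p = -22 so p = -11/2. Opens down.
Focus is p units from the vertex along the axis: (h, k + p).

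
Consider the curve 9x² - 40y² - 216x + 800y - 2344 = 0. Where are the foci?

(12, 3) and (12, 17)

Collect terms: 9(x² - 24x) -40(y² - 20y) = 2344
9(x - 12)² -40(y - 10)² = 2344 + 1296 - 4000 = -360
Dividing both sides by -360: (y - 10)²/9 - (x - 12)²/40 = 1
Hyperbola, center (12, 10), transverse axis vertical; a² = 9, b² = 40.
c² = a² + b² = 9 + 40 = 49, so c = 7.
Foci lie on the vertical axis through the center: (h, k ± c).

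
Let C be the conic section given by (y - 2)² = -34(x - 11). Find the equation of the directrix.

x = 39/2

Vertex (11, 2); 4p = -34 so p = -17/2. Opens left.
Directrix is the vertical line x = h − p = 11 − (-17/2) = 39/2.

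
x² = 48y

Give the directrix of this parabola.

y = -12

Vertex (0, 0); 4p = 48 so p = 12. Opens up.
Directrix is the horizontal line y = k − p = 0 − (12) = -12.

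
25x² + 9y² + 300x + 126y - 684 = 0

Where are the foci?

(-6, -19) and (-6, 5)

Group the x- and y-terms: 25(x² + 12x) + 9(y² + 14y) = 684
Complete the square: 25(x + 6)² + 9(y + 7)² = 684 + 900 + 441 = 2025
Dividing both sides by 2025: (x + 6)²/81 + (y + 7)²/225 = 1
Ellipse, center (-6, -7), major axis vertical; a² = 225, b² = 81.
c² = a² - b² = 225 - 81 = 144, so c = 12.
Foci lie on the vertical axis through the center: (h, k ± c).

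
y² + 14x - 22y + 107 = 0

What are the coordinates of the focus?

Only y is squared. Complete the square in y: (y - 11)² = -14(x - 1).
Vertex (1, 11); 4p = -14 so p = -7/2. Opens left.
Focus is p units from the vertex along the axis: (h + p, k).

(-5/2, 11)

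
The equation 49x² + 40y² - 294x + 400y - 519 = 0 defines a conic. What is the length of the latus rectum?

80/7

Group: 49(x² - 6x) + 40(y² + 10y) = 519
49(x - 3)² + 40(y + 5)² = 519 + 441 + 1000 = 1960
Divide by 1960: (x - 3)²/40 + (y + 5)²/49 = 1
Ellipse, center (3, -5), major axis vertical; a² = 49, b² = 40.
Latus rectum length = 2b²/a = 2·40/7 = 80/7.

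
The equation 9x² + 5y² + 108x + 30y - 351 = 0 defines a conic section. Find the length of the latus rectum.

40/3

Group the x- and y-terms: 9(x² + 12x) + 5(y² + 6y) = 351
Complete the square: 9(x + 6)² + 5(y + 3)² = 351 + 324 + 45 = 720
Divide through by 720 to get (x + 6)²/80 + (y + 3)²/144 = 1.
Ellipse, center (-6, -3), major axis vertical; a² = 144, b² = 80.
Latus rectum length = 2b²/a = 2·80/12 = 40/3.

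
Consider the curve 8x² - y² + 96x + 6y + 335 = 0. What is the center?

Rearranging, 8(x² + 12x) -(y² - 6y) = -335.
Complete the square: 8(x + 6)² -(y - 3)² = -335 + 288 - 9 = -56
Dividing both sides by -56: (y - 3)²/56 - (x + 6)²/7 = 1
Hyperbola with center (-6, 3).

(-6, 3)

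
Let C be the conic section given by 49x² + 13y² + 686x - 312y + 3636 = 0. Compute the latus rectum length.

Group the x- and y-terms: 49(x² + 14x) + 13(y² - 24y) = -3636
49(x + 7)² + 13(y - 12)² = -3636 + 2401 + 1872 = 637
Divide through by 637 to get (x + 7)²/13 + (y - 12)²/49 = 1.
Ellipse, center (-7, 12), major axis vertical; a² = 49, b² = 13.
Latus rectum length = 2b²/a = 2·13/7 = 26/7.

26/7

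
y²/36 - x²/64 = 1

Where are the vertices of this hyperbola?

Center (0, 0). The positive term is the y-term, so the transverse axis is vertical; a² = 36, b² = 64.
a = 6. Vertices at (h, k ± a).

(0, -6) and (0, 6)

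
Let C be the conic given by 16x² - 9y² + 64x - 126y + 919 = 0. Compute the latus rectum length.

16(x² + 4x) -9(y² + 14y) = -919
Complete the square in x and y: 16(x + 2)² -9(y + 7)² = -919 + 64 - 441 = -1296
Dividing both sides by -1296: (y + 7)²/144 - (x + 2)²/81 = 1
Hyperbola, center (-2, -7), transverse axis vertical; a² = 144, b² = 81.
Latus rectum length = 2b²/a = 2·81/12 = 27/2.

27/2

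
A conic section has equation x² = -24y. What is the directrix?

Vertex (0, 0); 4p = -24 so p = -6. Opens down.
Directrix is the horizontal line y = k − p = 0 − (-6) = 6.

y = 6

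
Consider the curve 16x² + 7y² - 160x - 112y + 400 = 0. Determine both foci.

(5, 2) and (5, 14)

16(x² - 10x) + 7(y² - 16y) = -400
Complete the square in x and y: 16(x - 5)² + 7(y - 8)² = -400 + 400 + 448 = 448
Dividing both sides by 448: (x - 5)²/28 + (y - 8)²/64 = 1
Ellipse, center (5, 8), major axis vertical; a² = 64, b² = 28.
c² = a² - b² = 64 - 28 = 36, so c = 6.
Foci lie on the vertical axis through the center: (h, k ± c).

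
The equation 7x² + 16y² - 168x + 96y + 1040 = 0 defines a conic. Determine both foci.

(9, -3) and (15, -3)

Group the x- and y-terms: 7(x² - 24x) + 16(y² + 6y) = -1040
Complete the square: 7(x - 12)² + 16(y + 3)² = -1040 + 1008 + 144 = 112
Divide through by 112 to get (x - 12)²/16 + (y + 3)²/7 = 1.
Ellipse, center (12, -3), major axis horizontal; a² = 16, b² = 7.
c² = a² - b² = 16 - 7 = 9, so c = 3.
Foci lie on the horizontal axis through the center: (h ± c, k).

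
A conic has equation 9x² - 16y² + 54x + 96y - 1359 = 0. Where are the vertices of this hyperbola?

(-15, 3) and (9, 3)

Group the x- and y-terms: 9(x² + 6x) -16(y² - 6y) = 1359
Completing the square gives 9(x + 3)² -16(y - 3)² = 1359 + 81 - 144 = 1296.
Dividing both sides by 1296: (x + 3)²/144 - (y - 3)²/81 = 1
Hyperbola, center (-3, 3), transverse axis horizontal; a² = 144, b² = 81.
a = 12. Vertices at (h ± a, k).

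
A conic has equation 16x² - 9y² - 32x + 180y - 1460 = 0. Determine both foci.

(-9, 10) and (11, 10)

Rearranging, 16(x² - 2x) -9(y² - 20y) = 1460.
Completing the square gives 16(x - 1)² -9(y - 10)² = 1460 + 16 - 900 = 576.
Divide by 576: (x - 1)²/36 - (y - 10)²/64 = 1
Hyperbola, center (1, 10), transverse axis horizontal; a² = 36, b² = 64.
c² = a² + b² = 36 + 64 = 100, so c = 10.
Foci lie on the horizontal axis through the center: (h ± c, k).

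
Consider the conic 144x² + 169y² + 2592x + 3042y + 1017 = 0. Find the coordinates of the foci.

Group: 144(x² + 18x) + 169(y² + 18y) = -1017
144(x + 9)² + 169(y + 9)² = -1017 + 11664 + 13689 = 24336
Divide by 24336: (x + 9)²/169 + (y + 9)²/144 = 1
Ellipse, center (-9, -9), major axis horizontal; a² = 169, b² = 144.
c² = a² - b² = 169 - 144 = 25, so c = 5.
Foci lie on the horizontal axis through the center: (h ± c, k).

(-14, -9) and (-4, -9)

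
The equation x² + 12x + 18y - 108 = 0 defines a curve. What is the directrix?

y = 25/2

Only x is squared. Complete the square in x: (x + 6)² = -18(y - 8).
Vertex (-6, 8); 4p = -18 so p = -9/2. Opens down.
Directrix is the horizontal line y = k − p = 8 − (-9/2) = 25/2.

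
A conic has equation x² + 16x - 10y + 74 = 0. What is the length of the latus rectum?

10

Only x is squared. Complete the square in x: (x + 8)² = 10(y - 1).
Vertex (-8, 1); 4p = 10 so p = 5/2. Opens up.
Latus rectum length = |4p| = 10.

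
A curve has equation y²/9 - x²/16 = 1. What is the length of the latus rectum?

32/3

Center (0, 0). The positive term is the y-term, so the transverse axis is vertical; a² = 9, b² = 16.
Latus rectum length = 2b²/a = 2·16/3 = 32/3.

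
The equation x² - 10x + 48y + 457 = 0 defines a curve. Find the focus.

(5, -21)

Only x is squared. Complete the square in x: (x - 5)² = -48(y + 9).
Vertex (5, -9); 4p = -48 so p = -12. Opens down.
Focus is p units from the vertex along the axis: (h, k + p).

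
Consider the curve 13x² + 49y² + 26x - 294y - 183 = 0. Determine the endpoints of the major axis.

(-8, 3) and (6, 3)

Group: 13(x² + 2x) + 49(y² - 6y) = 183
Complete the square: 13(x + 1)² + 49(y - 3)² = 183 + 13 + 441 = 637
Divide through by 637 to get (x + 1)²/49 + (y - 3)²/13 = 1.
Ellipse, center (-1, 3), major axis horizontal; a² = 49, b² = 13.
a = 7. Vertices at (h ± a, k).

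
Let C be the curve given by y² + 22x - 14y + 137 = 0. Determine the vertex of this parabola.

(-4, 7)

Only y is squared. Complete the square in y: (y - 7)² = -22(x + 4).
Vertex (-4, 7); 4p = -22 so p = -11/2. Opens left.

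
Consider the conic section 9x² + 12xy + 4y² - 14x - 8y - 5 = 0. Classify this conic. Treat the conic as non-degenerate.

parabola

A = 9, B = 12, C = 4.
Discriminant B² − 4AC = 12² − 4·9·4 = 0.
B² − 4AC = 0 ⇒ parabola.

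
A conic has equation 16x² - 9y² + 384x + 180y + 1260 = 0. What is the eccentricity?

Group: 16(x² + 24x) -9(y² - 20y) = -1260
16(x + 12)² -9(y - 10)² = -1260 + 2304 - 900 = 144
Dividing both sides by 144: (x + 12)²/9 - (y - 10)²/16 = 1
Hyperbola, center (-12, 10), transverse axis horizontal; a² = 9, b² = 16.
c² = a² + b² = 25, so c = 5.
e = c/a = 5/3.

e = 5/3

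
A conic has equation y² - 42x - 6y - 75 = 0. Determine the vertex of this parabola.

(-2, 3)

Only y is squared. Complete the square in y: (y - 3)² = 42(x + 2).
Vertex (-2, 3); 4p = 42 so p = 21/2. Opens right.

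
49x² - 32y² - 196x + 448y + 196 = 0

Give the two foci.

(2, -2) and (2, 16)

Rearranging, 49(x² - 4x) -32(y² - 14y) = -196.
49(x - 2)² -32(y - 7)² = -196 + 196 - 1568 = -1568
Dividing both sides by -1568: (y - 7)²/49 - (x - 2)²/32 = 1
Hyperbola, center (2, 7), transverse axis vertical; a² = 49, b² = 32.
c² = a² + b² = 49 + 32 = 81, so c = 9.
Foci lie on the vertical axis through the center: (h, k ± c).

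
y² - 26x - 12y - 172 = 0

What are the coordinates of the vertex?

Only y is squared. Complete the square in y: (y - 6)² = 26(x + 8).
Vertex (-8, 6); 4p = 26 so p = 13/2. Opens right.

(-8, 6)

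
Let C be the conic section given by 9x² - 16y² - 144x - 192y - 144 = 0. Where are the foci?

9(x² - 16x) -16(y² + 12y) = 144
Complete the square in x and y: 9(x - 8)² -16(y + 6)² = 144 + 576 - 576 = 144
Divide through by 144 to get (x - 8)²/16 - (y + 6)²/9 = 1.
Hyperbola, center (8, -6), transverse axis horizontal; a² = 16, b² = 9.
c² = a² + b² = 16 + 9 = 25, so c = 5.
Foci lie on the horizontal axis through the center: (h ± c, k).

(3, -6) and (13, -6)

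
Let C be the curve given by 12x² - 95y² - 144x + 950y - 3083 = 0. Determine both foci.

(6 - √107, 5) and (6 + √107, 5)

Collect terms: 12(x² - 12x) -95(y² - 10y) = 3083
Completing the square gives 12(x - 6)² -95(y - 5)² = 3083 + 432 - 2375 = 1140.
Divide by 1140: (x - 6)²/95 - (y - 5)²/12 = 1
Hyperbola, center (6, 5), transverse axis horizontal; a² = 95, b² = 12.
c² = a² + b² = 95 + 12 = 107, so c = √107.
Foci lie on the horizontal axis through the center: (h ± c, k).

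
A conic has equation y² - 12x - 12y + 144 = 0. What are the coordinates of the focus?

Only y is squared. Complete the square in y: (y - 6)² = 12(x - 9).
Vertex (9, 6); 4p = 12 so p = 3. Opens right.
Focus is p units from the vertex along the axis: (h + p, k).

(12, 6)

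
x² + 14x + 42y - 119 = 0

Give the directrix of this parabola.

Only x is squared. Complete the square in x: (x + 7)² = -42(y - 4).
Vertex (-7, 4); 4p = -42 so p = -21/2. Opens down.
Directrix is the horizontal line y = k − p = 4 − (-21/2) = 29/2.

y = 29/2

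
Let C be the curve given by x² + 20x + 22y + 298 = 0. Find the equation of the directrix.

Only x is squared. Complete the square in x: (x + 10)² = -22(y + 9).
Vertex (-10, -9); 4p = -22 so p = -11/2. Opens down.
Directrix is the horizontal line y = k − p = -9 − (-11/2) = -7/2.

y = -7/2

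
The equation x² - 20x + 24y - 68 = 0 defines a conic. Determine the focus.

(10, 1)

Only x is squared. Complete the square in x: (x - 10)² = -24(y - 7).
Vertex (10, 7); 4p = -24 so p = -6. Opens down.
Focus is p units from the vertex along the axis: (h, k + p).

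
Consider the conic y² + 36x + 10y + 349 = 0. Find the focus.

(-18, -5)

Only y is squared. Complete the square in y: (y + 5)² = -36(x + 9).
Vertex (-9, -5); 4p = -36 so p = -9. Opens left.
Focus is p units from the vertex along the axis: (h + p, k).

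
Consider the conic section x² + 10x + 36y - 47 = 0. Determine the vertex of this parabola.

(-5, 2)

Only x is squared. Complete the square in x: (x + 5)² = -36(y - 2).
Vertex (-5, 2); 4p = -36 so p = -9. Opens down.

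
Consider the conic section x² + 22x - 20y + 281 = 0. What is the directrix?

y = 3

Only x is squared. Complete the square in x: (x + 11)² = 20(y - 8).
Vertex (-11, 8); 4p = 20 so p = 5. Opens up.
Directrix is the horizontal line y = k − p = 8 − (5) = 3.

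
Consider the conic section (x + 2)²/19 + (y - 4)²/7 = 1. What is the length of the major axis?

2√19

Center (-2, 4). The larger denominator 19 sits under the x-term, so the major axis is horizontal; a² = 19, b² = 7.
a² = 19 so a = √19; the major axis has length 2a = 2√19.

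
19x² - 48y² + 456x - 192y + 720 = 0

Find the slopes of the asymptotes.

Group: 19(x² + 24x) -48(y² + 4y) = -720
Completing the square gives 19(x + 12)² -48(y + 2)² = -720 + 2736 - 192 = 1824.
Divide through by 1824 to get (x + 12)²/96 - (y + 2)²/38 = 1.
Hyperbola, center (-12, -2), transverse axis horizontal; a² = 96, b² = 38.
For a horizontal hyperbola the asymptotes have slope ±b/a.
Here that is ±√38/4√6 = ±√57/12.

√57/12 and -√57/12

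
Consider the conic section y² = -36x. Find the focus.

Vertex (0, 0); 4p = -36 so p = -9. Opens left.
Focus is p units from the vertex along the axis: (h + p, k).

(-9, 0)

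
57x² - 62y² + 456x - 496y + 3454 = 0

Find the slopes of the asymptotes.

Collect terms: 57(x² + 8x) -62(y² + 8y) = -3454
Complete the square: 57(x + 4)² -62(y + 4)² = -3454 + 912 - 992 = -3534
Divide through by -3534 to get (y + 4)²/57 - (x + 4)²/62 = 1.
Hyperbola, center (-4, -4), transverse axis vertical; a² = 57, b² = 62.
For a vertical hyperbola the asymptotes have slope ±a/b.
Here that is ±√57/√62 = ±√3534/62.

√3534/62 and -√3534/62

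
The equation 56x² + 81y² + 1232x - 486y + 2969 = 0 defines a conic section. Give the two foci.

(-16, 3) and (-6, 3)

Collect terms: 56(x² + 22x) + 81(y² - 6y) = -2969
56(x + 11)² + 81(y - 3)² = -2969 + 6776 + 729 = 4536
Divide by 4536: (x + 11)²/81 + (y - 3)²/56 = 1
Ellipse, center (-11, 3), major axis horizontal; a² = 81, b² = 56.
c² = a² - b² = 81 - 56 = 25, so c = 5.
Foci lie on the horizontal axis through the center: (h ± c, k).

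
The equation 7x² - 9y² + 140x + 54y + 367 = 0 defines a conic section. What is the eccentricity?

e = 4/3

Collect terms: 7(x² + 20x) -9(y² - 6y) = -367
Completing the square gives 7(x + 10)² -9(y - 3)² = -367 + 700 - 81 = 252.
Divide by 252: (x + 10)²/36 - (y - 3)²/28 = 1
Hyperbola, center (-10, 3), transverse axis horizontal; a² = 36, b² = 28.
c² = a² + b² = 64, so c = 8.
e = c/a = 8/6 = 4/3.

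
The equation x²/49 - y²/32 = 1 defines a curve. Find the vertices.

Center (0, 0). The positive term is the x-term, so the transverse axis is horizontal; a² = 49, b² = 32.
a = 7. Vertices at (h ± a, k).

(-7, 0) and (7, 0)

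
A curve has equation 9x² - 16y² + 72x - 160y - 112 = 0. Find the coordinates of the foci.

Group the x- and y-terms: 9(x² + 8x) -16(y² + 10y) = 112
Complete the square in x and y: 9(x + 4)² -16(y + 5)² = 112 + 144 - 400 = -144
Dividing both sides by -144: (y + 5)²/9 - (x + 4)²/16 = 1
Hyperbola, center (-4, -5), transverse axis vertical; a² = 9, b² = 16.
c² = a² + b² = 9 + 16 = 25, so c = 5.
Foci lie on the vertical axis through the center: (h, k ± c).

(-4, -10) and (-4, 0)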